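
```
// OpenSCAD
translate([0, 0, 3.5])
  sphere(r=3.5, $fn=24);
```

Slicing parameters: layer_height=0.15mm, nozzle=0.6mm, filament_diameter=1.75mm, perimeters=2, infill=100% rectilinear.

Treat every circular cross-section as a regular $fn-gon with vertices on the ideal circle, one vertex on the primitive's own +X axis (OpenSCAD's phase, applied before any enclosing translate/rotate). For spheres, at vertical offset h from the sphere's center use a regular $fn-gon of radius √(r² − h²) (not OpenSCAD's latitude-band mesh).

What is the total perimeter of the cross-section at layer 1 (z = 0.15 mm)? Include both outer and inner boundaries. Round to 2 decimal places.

6.35 mm

At z = 0.15 mm: the r=3.5 sphere slices to a regular 24-gon of circumradius 1.014 (√(r²−h²) with h=3.35 from center) (perimeter = 2·24·1.014·sin(180°/24) = 6.35 mm). Overall, the cross-section is a single solid region. Total boundary length (outer) = 6.35 mm.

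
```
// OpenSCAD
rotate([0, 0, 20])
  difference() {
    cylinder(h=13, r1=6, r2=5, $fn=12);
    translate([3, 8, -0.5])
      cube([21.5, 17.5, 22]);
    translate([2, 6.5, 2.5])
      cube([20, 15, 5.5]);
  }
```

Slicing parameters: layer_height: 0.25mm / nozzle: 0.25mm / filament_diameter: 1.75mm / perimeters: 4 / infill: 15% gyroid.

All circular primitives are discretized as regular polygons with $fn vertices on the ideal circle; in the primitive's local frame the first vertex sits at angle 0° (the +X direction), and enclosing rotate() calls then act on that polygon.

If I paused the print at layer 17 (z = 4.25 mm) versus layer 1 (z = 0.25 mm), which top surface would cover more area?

layer 1 (z = 0.25 mm)

Layer 17 (z = 4.25): the cone (r1=6→r2=5) has section circumradius 5.673 here — a regular 12-gon (area = (12/2)·5.673²·sin(360°/12) = 96.55 mm²); the cube at (3, 8) (footprint 21.5×17.5) is included at this height (area 376.25 mm²); the 20×15 cube at (2, 6.5) contributes its full rectangle (area 300.00 mm²); Taking the first minus the rest: starting from the cone (96.55 mm²), the 21.5×17.5 cube at (3, 8) misses the remaining region (no effect); the 20×15 cube at (2, 6.5) misses the remaining region (no effect) — area = 96.55 mm²; (whole slice rotated 20° about Z — lengths, areas and connectivity unchanged). So its area = 96.55 mm². Layer 1 (z = 0.25): the cone: at t=0.019 of its height the radius interpolates to r₁+(r₂−r₁)t = 5.981, giving a regular 12-gon of that circumradius (area = (12/2)·5.981²·sin(360°/12) = 107.31 mm²); the 21.5×17.5 cube at (3, 8) contributes its full rectangle (area 376.25 mm²); the cube at (2, 6.5) is absent (z outside [2.5, 8]); Subtracting the remaining from the first: starting from the cone (107.31 mm²), the 21.5×17.5 cube at (3, 8) misses the remaining region (no effect) — area = 107.31 mm²; (whole slice rotated 20° about Z — lengths, areas and connectivity unchanged). So its area = 107.31 mm². Layer 1 is larger (107.31 vs 96.55 mm²).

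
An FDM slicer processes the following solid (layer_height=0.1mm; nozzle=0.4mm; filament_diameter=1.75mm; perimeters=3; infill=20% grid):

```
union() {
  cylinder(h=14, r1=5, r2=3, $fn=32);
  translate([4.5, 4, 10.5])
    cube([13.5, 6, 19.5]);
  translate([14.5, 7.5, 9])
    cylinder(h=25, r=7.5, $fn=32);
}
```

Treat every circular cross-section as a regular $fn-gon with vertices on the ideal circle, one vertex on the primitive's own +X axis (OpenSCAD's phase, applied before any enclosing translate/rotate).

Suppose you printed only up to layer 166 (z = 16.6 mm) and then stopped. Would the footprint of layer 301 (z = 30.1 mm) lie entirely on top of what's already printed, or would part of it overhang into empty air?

Compare the two slices. At z = 16.6: the cone does not reach this height (z outside [0, 14]); the cube at (4.5, 4) is present — its section is the full 13.5×6 rectangle (area 81.00 mm²); the r=7.5 cylinder at (14.5, 7.5) gives a regular 32-gon of circumradius 7.5 (constant along its height) (area = (32/2)·7.500²·sin(360°/32) = 175.58 mm²); Combining (union): the regions partially overlap — summed areas 256.58 mm² minus the doubly-counted overlap 64.51 mm² gives 192.07 mm² — area = 192.07 mm². At z = 30.1: the cone is not intersected at this z (z outside [0, 14]); the cube at (4.5, 4) is absent (z outside [10.5, 30]); the r=7.5 cylinder at (14.5, 7.5) gives a regular 32-gon of circumradius 7.5 (constant along its height) (area = (32/2)·7.500²·sin(360°/32) = 175.58 mm²); Combining (union): only the r=7.5 cylinder at (14.5, 7.5) is present, so the union is just that shape — area = 175.58 mm². Checking containment: the cross-section at z = 30.1 is a subset of the cross-section at z = 16.6.

entirely on top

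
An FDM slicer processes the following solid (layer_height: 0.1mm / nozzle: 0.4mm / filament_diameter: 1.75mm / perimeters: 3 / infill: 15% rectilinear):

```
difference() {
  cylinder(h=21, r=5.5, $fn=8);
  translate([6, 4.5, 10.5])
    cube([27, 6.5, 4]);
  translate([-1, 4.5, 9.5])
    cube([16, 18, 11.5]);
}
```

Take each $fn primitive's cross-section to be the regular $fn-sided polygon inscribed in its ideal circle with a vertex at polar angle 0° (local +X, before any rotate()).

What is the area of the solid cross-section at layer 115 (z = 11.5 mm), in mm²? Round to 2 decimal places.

83.56 mm²

At z = 11.5 mm: the r=5.5 cylinder gives a regular 8-gon of circumradius 5.5 (constant along its height) (area = (8/2)·5.500²·sin(360°/8) = 85.56 mm²); the cube at (6, 4.5) (footprint 27×6.5) is included at this height (area 175.50 mm²); the cube at (-1, 4.5) is present — its section is the full 16×18 rectangle (area 288.00 mm²); Taking the first minus the rest: starting from the r=5.5 cylinder (85.56 mm²), the 27×6.5 cube at (6, 4.5) misses the remaining region (no effect); the 16×18 cube at (-1, 4.5) partially overlaps it — only the 2.00 mm² overlap (of its 288.00 mm²) is removed, clipping the outline — area = 83.56 mm². Overall, the cross-section is a single solid region. Net area = 83.56 mm².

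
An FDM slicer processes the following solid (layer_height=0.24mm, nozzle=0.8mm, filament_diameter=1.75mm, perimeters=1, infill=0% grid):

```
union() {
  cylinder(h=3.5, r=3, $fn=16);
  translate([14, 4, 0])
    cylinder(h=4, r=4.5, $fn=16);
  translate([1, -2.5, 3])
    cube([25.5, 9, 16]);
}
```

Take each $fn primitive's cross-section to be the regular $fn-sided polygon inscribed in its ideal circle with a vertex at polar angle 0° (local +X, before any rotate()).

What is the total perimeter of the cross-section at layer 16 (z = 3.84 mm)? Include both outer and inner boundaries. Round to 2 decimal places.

70.39 mm

At z = 3.84 mm: the cylinder is not intersected at this z (z outside [0, 3.5]); the r=4.5 cylinder at (14, 4) contributes a regular 16-gon of circumradius 4.5 (perimeter = 2·16·4.500·sin(180°/16) = 28.09 mm); the cube at (1, -2.5) is present — its section is the full 25.5×9 rectangle (perimeter 69.00 mm); Merging all regions: the regions partially overlap (shared area 51.97 mm²), so the edge portions inside another operand are dropped and the merged outline is re-measured after clipping — boundary = 70.39 mm. Overall, the cross-section is a single solid region. Total boundary length (outer) = 70.39 mm.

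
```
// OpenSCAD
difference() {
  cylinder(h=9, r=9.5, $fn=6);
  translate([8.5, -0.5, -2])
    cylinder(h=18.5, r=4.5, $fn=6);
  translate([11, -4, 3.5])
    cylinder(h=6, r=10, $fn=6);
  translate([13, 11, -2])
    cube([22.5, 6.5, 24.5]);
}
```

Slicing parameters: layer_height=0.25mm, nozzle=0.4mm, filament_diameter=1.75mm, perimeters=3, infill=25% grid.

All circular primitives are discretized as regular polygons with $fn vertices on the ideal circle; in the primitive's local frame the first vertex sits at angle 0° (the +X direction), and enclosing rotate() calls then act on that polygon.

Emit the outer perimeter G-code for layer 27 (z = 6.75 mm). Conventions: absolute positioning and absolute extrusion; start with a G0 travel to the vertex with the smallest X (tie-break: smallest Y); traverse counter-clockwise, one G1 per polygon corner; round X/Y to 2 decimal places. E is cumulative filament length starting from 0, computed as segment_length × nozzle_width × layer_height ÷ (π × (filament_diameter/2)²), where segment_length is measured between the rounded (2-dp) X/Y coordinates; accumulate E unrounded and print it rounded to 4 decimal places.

G0 X-9.50 Y0.00 Z6.75
G1 X-4.75 Y-8.23 E0.3951
G1 X3.44 Y-8.23 E0.7356
G1 X1.00 Y-4.00 E0.9386
G1 X6.00 Y4.66 E1.3543
G1 X6.81 Y4.66 E1.3880
G1 X4.75 Y8.23 E1.5594
G1 X-4.75 Y8.23 E1.9543
G1 X-9.50 Y0.00 E2.3494

At z = 6.75 mm: the cylinder: section is a regular 6-gon, circumradius r=9.5; the cylinder at (8.5, -0.5): section is a regular 6-gon, circumradius r=4.5; the cylinder at (11, -4): section is a regular 6-gon, circumradius r=10; the cube at (13, 11) is present — its section is the full 22.5×6.5 rectangle; Taking the first minus the rest: starting from the r=9.5 cylinder, the r=4.5 cylinder at (8.5, -0.5) partially overlaps it — only the 25.19 mm² overlap (of its 52.61 mm²) is removed, clipping the outline; the r=10 cylinder at (11, -4) partially overlaps it — only the 31.74 mm² overlap (of its 259.81 mm²) is removed, clipping the outline; the 22.5×6.5 cube at (13, 11) misses the remaining region (no effect) — 1 connected region. The outline is a single polygon with 8 vertices. Extrusion per mm of travel: 0.4 × 0.25 / (π × 0.875²) = 0.041575. Accumulating E over each segment gives final E = 2.3494.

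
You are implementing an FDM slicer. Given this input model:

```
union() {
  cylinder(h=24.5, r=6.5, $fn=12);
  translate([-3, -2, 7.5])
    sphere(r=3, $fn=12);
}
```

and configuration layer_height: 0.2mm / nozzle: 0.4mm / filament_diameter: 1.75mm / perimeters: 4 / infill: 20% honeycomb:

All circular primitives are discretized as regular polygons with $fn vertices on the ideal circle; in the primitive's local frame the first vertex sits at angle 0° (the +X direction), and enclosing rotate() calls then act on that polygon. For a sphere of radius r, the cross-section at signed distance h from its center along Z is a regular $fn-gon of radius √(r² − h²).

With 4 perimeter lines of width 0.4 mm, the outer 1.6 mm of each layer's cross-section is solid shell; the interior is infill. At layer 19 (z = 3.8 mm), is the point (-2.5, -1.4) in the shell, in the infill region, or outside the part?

infill

At z = 3.8 mm: the r=6.5 cylinder gives a regular 12-gon of circumradius 6.5 (constant along its height); the sphere at (-3, -2) does not reach this height (|z−center|=3.700 > r=3); Combining (union): only the r=6.5 cylinder is present, so the union is just that shape — 1 connected region. Overall, the cross-section is a single solid region. The nearest boundary edge runs (-6.50, 0.00)→(-5.63, -3.25); distance from the point to it = 3.50 mm. The point is inside the cross-section and 3.50 mm from the nearest boundary — more than the 1.6 mm shell width (4 × 0.4), so it's in the infill interior.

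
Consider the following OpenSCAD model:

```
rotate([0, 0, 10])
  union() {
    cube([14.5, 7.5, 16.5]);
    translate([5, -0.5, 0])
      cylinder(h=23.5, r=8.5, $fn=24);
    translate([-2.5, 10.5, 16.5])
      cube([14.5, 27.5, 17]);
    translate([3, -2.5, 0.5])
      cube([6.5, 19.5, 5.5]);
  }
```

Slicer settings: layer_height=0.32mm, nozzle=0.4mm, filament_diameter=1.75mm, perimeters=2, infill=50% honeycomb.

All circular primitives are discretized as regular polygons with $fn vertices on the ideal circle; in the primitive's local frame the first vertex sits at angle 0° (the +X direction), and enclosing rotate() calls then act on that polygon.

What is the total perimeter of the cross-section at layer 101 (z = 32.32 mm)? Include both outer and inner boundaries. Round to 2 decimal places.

84.00 mm

At z = 32.32 mm: the cube is absent (z outside [0, 16.5]); the cylinder at (5, -0.5) is not intersected at this z (z outside [0, 23.5]); the 14.5×27.5 cube at (-2.5, 10.5) contributes its full rectangle (perimeter 84.00 mm); the cube at (3, -2.5) does not reach this height (z outside [0.5, 6]); Merging all regions: only the 14.5×27.5 cube at (-2.5, 10.5) is present, so the union is just that shape — boundary = 84.00 mm; (whole slice rotated 10° about Z — lengths, areas and connectivity unchanged). Overall, the cross-section is a single solid region. Total boundary length (outer) = 84.00 mm.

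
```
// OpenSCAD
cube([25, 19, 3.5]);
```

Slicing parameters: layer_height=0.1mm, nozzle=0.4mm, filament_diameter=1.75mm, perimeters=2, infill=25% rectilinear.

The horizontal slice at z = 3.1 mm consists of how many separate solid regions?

At z = 3.1 mm: the cube is present — its section is the full 25×19 rectangle. The result has 1 disconnected region.

1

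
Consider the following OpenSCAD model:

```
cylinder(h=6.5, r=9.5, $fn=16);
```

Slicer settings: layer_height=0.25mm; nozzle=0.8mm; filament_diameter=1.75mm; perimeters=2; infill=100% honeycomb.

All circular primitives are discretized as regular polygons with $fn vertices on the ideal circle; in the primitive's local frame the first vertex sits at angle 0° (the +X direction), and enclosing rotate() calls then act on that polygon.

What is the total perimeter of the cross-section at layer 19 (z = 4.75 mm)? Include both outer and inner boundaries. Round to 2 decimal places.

59.31 mm

At z = 4.75 mm: the r=9.5 cylinder contributes a regular 16-gon of circumradius 9.5 (perimeter = 2·16·9.500·sin(180°/16) = 59.31 mm). Overall, the cross-section is a single solid region. Total boundary length (outer) = 59.31 mm.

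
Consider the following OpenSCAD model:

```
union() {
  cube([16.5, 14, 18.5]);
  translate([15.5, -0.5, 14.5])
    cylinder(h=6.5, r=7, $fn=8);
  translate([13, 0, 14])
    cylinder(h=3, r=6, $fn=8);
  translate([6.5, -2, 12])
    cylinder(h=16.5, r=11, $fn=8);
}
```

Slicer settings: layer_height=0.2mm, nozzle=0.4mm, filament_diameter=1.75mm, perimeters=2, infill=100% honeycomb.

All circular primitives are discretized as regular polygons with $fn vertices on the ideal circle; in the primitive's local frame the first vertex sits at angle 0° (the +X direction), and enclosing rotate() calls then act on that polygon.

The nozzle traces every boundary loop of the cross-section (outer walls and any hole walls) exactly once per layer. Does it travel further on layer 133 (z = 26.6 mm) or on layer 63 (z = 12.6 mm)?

Layer 133 (z = 26.6): the cube is not intersected at this z (z outside [0, 18.5]); the cylinder at (15.5, -0.5) is absent (z outside [14.5, 21]); the cylinder at (13, 0) is absent (z outside [14, 17]); the cylinder at (6.5, -2): section is a regular 8-gon, circumradius r=11 (perimeter = 2·8·11.000·sin(180°/8) = 67.35 mm); Combining (union): only the r=11 cylinder at (6.5, -2) is present, so the union is just that shape — boundary = 67.35 mm. So its perimeter = 67.35 mm. Layer 63 (z = 12.6): the cube is present — its section is the full 16.5×14 rectangle (perimeter 61.00 mm); the cylinder at (15.5, -0.5) does not reach this height (z outside [14.5, 21]); the cylinder at (13, 0) does not reach this height (z outside [14, 17]); the cylinder at (6.5, -2): section is a regular 8-gon, circumradius r=11 (perimeter = 2·8·11.000·sin(180°/8) = 67.35 mm); Combining (union): the regions partially overlap (shared area 114.10 mm²), so the edge portions inside another operand are dropped and the merged outline is re-measured after clipping — boundary = 83.87 mm. So its perimeter = 83.87 mm. Layer 63 is larger (83.87 vs 67.35 mm).

layer 63 (z = 12.6 mm)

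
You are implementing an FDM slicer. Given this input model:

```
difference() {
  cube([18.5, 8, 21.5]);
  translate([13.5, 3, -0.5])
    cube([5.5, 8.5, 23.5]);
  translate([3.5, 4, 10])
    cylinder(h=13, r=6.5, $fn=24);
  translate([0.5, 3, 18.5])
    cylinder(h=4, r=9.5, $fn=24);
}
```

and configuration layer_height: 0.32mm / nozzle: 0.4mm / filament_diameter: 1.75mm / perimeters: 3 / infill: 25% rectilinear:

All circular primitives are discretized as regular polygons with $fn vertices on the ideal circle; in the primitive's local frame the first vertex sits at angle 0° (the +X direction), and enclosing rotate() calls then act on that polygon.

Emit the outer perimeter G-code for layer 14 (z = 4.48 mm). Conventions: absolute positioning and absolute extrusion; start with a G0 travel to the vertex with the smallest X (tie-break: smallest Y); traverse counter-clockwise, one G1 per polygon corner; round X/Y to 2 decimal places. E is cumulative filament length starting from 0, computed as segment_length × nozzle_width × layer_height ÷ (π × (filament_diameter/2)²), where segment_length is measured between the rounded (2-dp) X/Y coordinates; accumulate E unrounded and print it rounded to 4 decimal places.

At z = 4.48 mm: the cube is present — its section is the full 18.5×8 rectangle; the 5.5×8.5 cube at (13.5, 3) contributes its full rectangle; the cylinder at (3.5, 4) does not reach this height (z outside [10, 23]); the cylinder at (0.5, 3) does not reach this height (z outside [18.5, 22.5]); After the difference (first − rest): starting from the 18.5×8 cube, the 5.5×8.5 cube at (13.5, 3) partially overlaps it — only the 25.00 mm² overlap (of its 46.75 mm²) is removed, clipping the outline — 1 connected region. The outline is a single polygon with 6 vertices. Extrusion per mm of travel: 0.4 × 0.32 / (π × 0.875²) = 0.053216. Accumulating E over each segment gives final E = 2.8205.

G0 X0.00 Y0.00 Z4.48
G1 X18.50 Y0.00 E0.9845
G1 X18.50 Y3.00 E1.1441
G1 X13.50 Y3.00 E1.4102
G1 X13.50 Y8.00 E1.6763
G1 X0.00 Y8.00 E2.3947
G1 X0.00 Y0.00 E2.8205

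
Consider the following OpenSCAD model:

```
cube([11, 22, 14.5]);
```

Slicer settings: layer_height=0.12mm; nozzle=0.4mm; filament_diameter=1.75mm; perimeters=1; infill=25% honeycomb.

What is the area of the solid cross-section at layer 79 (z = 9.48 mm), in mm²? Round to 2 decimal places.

At z = 9.48 mm: the 11×22 cube contributes its full rectangle (area 242.00 mm²). Overall, the cross-section is a single solid region. Net area = 242.00 mm².

242.00 mm²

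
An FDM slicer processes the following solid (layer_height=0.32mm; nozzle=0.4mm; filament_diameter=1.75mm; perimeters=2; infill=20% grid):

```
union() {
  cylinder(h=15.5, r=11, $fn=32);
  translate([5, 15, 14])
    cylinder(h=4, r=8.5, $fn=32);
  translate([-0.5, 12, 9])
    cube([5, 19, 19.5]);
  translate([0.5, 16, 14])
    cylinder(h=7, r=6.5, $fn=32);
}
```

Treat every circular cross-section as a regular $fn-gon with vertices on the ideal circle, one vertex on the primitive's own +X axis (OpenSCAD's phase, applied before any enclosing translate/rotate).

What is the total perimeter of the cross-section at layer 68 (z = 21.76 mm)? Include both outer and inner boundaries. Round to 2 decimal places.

48.00 mm

At z = 21.76 mm: the cylinder is absent (z outside [0, 15.5]); the cylinder at (5, 15) does not reach this height (z outside [14, 18]); the cube at (-0.5, 12) is present — its section is the full 5×19 rectangle (perimeter 48.00 mm); the cylinder at (0.5, 16) does not reach this height (z outside [14, 21]); Combining (union): only the 5×19 cube at (-0.5, 12) is present, so the union is just that shape — boundary = 48.00 mm. Overall, the cross-section is a single solid region. Total boundary length (outer) = 48.00 mm.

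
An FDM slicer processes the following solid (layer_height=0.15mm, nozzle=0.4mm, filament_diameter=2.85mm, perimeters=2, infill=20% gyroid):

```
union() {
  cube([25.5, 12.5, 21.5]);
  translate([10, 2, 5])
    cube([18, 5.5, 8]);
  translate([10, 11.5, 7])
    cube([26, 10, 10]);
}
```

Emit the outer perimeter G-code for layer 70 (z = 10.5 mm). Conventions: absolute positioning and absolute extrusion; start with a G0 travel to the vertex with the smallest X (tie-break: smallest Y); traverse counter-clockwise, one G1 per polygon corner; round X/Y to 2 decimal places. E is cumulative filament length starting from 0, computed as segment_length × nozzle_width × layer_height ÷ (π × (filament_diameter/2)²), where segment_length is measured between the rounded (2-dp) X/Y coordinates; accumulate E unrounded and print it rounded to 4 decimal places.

G0 X0.00 Y0.00 Z10.50
G1 X25.50 Y0.00 E0.2398
G1 X25.50 Y2.00 E0.2586
G1 X28.00 Y2.00 E0.2822
G1 X28.00 Y7.50 E0.3339
G1 X25.50 Y7.50 E0.3574
G1 X25.50 Y11.50 E0.3950
G1 X36.00 Y11.50 E0.4938
G1 X36.00 Y21.50 E0.5878
G1 X10.00 Y21.50 E0.8324
G1 X10.00 Y12.50 E0.9170
G1 X0.00 Y12.50 E1.0111
G1 X0.00 Y0.00 E1.1286

At z = 10.5 mm: the cube is present — its section is the full 25.5×12.5 rectangle; the cube at (10, 2) is present — its section is the full 18×5.5 rectangle; the cube at (10, 11.5) (footprint 26×10) is included at this height; Taking the union: the regions partially overlap (shared area 100.75 mm²), so overlapping operands fuse into one piece — 1 connected region. The outline is a single polygon with 12 vertices. Extrusion per mm of travel: 0.4 × 0.15 / (π × 1.425²) = 0.009405. Accumulating E over each segment gives final E = 1.1286.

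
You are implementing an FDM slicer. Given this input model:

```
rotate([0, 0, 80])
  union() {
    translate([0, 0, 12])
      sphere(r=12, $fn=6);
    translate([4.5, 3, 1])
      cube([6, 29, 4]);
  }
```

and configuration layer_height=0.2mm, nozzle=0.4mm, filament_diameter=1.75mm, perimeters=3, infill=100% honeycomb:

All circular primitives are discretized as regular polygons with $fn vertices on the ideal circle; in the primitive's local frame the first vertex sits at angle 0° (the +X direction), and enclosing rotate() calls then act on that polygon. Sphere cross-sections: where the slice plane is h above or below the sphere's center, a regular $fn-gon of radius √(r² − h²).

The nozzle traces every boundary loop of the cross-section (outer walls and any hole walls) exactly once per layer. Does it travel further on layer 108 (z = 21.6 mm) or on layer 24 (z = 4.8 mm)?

Layer 108 (z = 21.6): the r=12 sphere slices to a regular 6-gon of circumradius 7.200 (√(r²−h²) with h=9.6 from center) (perimeter = 2·6·7.200·sin(180°/6) = 43.20 mm); the cube at (4.5, 3) is absent (z outside [1, 5]); Merging all regions: only the r=12 sphere is present, so the union is just that shape — boundary = 43.20 mm; (whole slice rotated 80° about Z — lengths, areas and connectivity unchanged). So its perimeter = 43.20 mm. Layer 24 (z = 4.8): the r=12 sphere contributes a regular 6-gon of circumradius √(12²−7.2²) = 9.600 (perimeter = 2·6·9.600·sin(180°/6) = 57.60 mm); the 6×29 cube at (4.5, 3) contributes its full rectangle (perimeter 70.00 mm); Combining (union): the regions partially overlap (shared area 9.75 mm²), so the edge portions inside another operand are dropped and the merged outline is re-measured after clipping — boundary = 112.48 mm; (whole slice rotated 80° about Z — lengths, areas and connectivity unchanged). So its perimeter = 112.48 mm. Layer 24 is larger (112.48 vs 43.20 mm).

layer 24 (z = 4.8 mm)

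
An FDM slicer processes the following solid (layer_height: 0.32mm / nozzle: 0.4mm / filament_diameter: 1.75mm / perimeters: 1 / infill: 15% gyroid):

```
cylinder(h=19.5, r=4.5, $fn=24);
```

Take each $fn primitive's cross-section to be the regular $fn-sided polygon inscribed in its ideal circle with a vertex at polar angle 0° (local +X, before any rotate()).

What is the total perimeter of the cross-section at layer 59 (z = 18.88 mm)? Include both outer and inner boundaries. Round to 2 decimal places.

At z = 18.88 mm: the r=4.5 cylinder contributes a regular 24-gon of circumradius 4.5 (perimeter = 2·24·4.500·sin(180°/24) = 28.19 mm). Overall, the cross-section is a single solid region. Total boundary length (outer) = 28.19 mm.

28.19 mm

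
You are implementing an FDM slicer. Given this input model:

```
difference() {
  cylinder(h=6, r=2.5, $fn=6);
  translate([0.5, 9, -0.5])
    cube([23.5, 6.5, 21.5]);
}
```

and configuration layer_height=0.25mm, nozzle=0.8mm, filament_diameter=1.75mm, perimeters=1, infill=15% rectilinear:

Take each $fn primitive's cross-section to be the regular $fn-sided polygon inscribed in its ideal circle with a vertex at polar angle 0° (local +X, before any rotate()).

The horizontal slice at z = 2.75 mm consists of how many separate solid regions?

At z = 2.75 mm: the cylinder: section is a regular 6-gon, circumradius r=2.5; the cube at (0.5, 9) (footprint 23.5×6.5) is included at this height; Subtracting the remaining from the first: starting from the r=2.5 cylinder, the 23.5×6.5 cube at (0.5, 9) misses the remaining region (no effect) — 1 connected region. The result has 1 disconnected region.

1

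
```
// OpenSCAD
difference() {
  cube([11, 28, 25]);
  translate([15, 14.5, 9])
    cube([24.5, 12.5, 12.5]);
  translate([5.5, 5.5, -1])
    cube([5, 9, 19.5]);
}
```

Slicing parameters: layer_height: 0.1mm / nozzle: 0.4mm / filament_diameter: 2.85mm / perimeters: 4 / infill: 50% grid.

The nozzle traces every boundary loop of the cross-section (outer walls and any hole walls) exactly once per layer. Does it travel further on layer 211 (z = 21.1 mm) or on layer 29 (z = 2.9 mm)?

layer 29 (z = 2.9 mm)

Layer 211 (z = 21.1): the cube (footprint 11×28) is included at this height (perimeter 78.00 mm); the cube at (15, 14.5) (footprint 24.5×12.5) is included at this height (perimeter 74.00 mm); the cube at (5.5, 5.5) does not reach this height (z outside [-1, 18.5]); Subtracting the remaining from the first: starting from the 11×28 cube, the 24.5×12.5 cube at (15, 14.5) misses the remaining region (no effect) — boundary = 78.00 mm. So its perimeter = 78.00 mm. Layer 29 (z = 2.9): the cube (footprint 11×28) is included at this height (perimeter 78.00 mm); the cube at (15, 14.5) does not reach this height (z outside [9, 21.5]); the cube at (5.5, 5.5) is present — its section is the full 5×9 rectangle (perimeter 28.00 mm); Subtracting the remaining from the first: starting from the 11×28 cube, the 5×9 cube at (5.5, 5.5) lies wholly inside it (removes its full 45.00 mm² and its 28.00 mm outline becomes a hole wall) — boundary (outer + 1 inner loop) = 106.00 mm. So its perimeter = 106.00 mm. Layer 29 is larger (106.00 vs 78.00 mm).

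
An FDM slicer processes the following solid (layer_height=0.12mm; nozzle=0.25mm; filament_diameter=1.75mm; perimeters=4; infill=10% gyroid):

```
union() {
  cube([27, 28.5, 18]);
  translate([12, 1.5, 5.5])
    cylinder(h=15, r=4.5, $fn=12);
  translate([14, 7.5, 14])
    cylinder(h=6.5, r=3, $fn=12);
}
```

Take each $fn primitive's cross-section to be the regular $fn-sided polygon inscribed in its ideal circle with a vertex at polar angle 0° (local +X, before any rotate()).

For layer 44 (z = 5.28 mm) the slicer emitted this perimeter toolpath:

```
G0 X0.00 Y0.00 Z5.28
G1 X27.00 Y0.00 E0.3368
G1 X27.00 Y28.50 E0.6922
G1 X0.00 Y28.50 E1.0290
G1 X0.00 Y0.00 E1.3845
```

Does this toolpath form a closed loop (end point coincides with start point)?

Start point (G0): (0.00, 0.00). End point (last G1): the path returns to the start — closed.

yes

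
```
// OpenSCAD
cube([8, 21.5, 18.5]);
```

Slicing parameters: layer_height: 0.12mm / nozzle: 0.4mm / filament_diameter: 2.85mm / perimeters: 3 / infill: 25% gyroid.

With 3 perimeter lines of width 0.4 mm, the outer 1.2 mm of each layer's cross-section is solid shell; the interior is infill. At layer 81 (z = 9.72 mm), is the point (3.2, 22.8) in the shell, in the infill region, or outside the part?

outside

At z = 9.72 mm: the cube (footprint 8×21.5) is included at this height. Overall, the cross-section is a single solid region. The nearest boundary edge runs (8.00, 21.50)→(0.00, 21.50); distance from the point to it = 1.30 mm. The point is not inside any of the regions above, so it lies outside the cross-section (1.30 mm from the nearest boundary).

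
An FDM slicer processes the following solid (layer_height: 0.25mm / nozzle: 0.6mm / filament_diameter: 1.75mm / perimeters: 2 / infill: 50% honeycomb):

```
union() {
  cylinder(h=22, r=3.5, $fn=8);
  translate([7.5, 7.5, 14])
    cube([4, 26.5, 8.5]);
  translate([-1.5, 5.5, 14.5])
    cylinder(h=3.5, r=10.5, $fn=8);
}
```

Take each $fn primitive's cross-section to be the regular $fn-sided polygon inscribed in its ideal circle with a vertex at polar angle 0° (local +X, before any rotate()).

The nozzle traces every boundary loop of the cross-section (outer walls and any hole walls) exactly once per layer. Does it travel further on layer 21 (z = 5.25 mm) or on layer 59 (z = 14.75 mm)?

Layer 21 (z = 5.25): the r=3.5 cylinder gives a regular 8-gon of circumradius 3.5 (constant along its height) (perimeter = 2·8·3.500·sin(180°/8) = 21.43 mm); the cube at (7.5, 7.5) is not intersected at this z (z outside [14, 22.5]); the cylinder at (-1.5, 5.5) does not reach this height (z outside [14.5, 18]); Taking the union: only the r=3.5 cylinder is present, so the union is just that shape — boundary = 21.43 mm. So its perimeter = 21.43 mm. Layer 59 (z = 14.75): the cylinder: section is a regular 8-gon, circumradius r=3.5 (perimeter = 2·8·3.500·sin(180°/8) = 21.43 mm); the cube at (7.5, 7.5) (footprint 4×26.5) is included at this height (perimeter 61.00 mm); the r=10.5 cylinder at (-1.5, 5.5) contributes a regular 8-gon of circumradius 10.5 (perimeter = 2·8·10.500·sin(180°/8) = 64.29 mm); Combining (union): the regions partially overlap (shared area 35.19 mm²), so the edge portions inside another operand are dropped and the merged outline is re-measured after clipping — boundary = 121.24 mm. So its perimeter = 121.24 mm. Layer 59 is larger (121.24 vs 21.43 mm).

layer 59 (z = 14.75 mm)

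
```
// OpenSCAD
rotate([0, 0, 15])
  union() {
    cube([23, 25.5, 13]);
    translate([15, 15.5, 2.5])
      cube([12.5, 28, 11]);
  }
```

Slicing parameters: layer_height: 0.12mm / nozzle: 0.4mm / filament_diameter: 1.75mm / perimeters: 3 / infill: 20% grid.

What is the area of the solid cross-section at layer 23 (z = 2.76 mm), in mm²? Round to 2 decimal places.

856.50 mm²

At z = 2.76 mm: the cube (footprint 23×25.5) is included at this height (area 586.50 mm²); the 12.5×28 cube at (15, 15.5) contributes its full rectangle (area 350.00 mm²); Taking the union: the regions partially overlap — summed areas 936.50 mm² minus the doubly-counted overlap 80.00 mm² gives 856.50 mm² — area = 856.50 mm²; (rotated 15° about Z; rotation is an isometry so areas/perimeters/island counts are preserved). Overall, the cross-section is a single solid region. Net area = 856.50 mm².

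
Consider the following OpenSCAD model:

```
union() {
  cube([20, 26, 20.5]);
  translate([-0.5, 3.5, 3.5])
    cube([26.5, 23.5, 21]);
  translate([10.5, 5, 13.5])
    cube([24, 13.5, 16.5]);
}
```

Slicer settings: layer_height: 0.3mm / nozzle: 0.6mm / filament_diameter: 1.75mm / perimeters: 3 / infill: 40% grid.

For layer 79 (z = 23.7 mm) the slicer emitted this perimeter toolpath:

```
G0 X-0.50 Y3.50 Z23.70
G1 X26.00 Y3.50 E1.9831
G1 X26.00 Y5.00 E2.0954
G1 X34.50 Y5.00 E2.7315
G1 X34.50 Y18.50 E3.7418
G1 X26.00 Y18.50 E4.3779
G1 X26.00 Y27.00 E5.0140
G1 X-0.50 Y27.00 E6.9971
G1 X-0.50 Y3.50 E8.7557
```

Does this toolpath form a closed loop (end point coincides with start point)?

Start point (G0): (-0.50, 3.50). End point (last G1): the path returns to the start — closed.

yes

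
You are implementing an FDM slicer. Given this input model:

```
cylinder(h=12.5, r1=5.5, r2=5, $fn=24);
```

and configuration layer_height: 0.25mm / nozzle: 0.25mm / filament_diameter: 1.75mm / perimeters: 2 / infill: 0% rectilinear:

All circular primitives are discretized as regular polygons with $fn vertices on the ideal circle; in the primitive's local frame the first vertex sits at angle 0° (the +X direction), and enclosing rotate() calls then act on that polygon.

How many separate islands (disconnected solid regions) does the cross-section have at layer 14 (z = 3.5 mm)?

At z = 3.5 mm: the cone (r1=5.5→r2=5) has section circumradius 5.360 here — a regular 24-gon. Overall, the cross-section is a single solid region. Island count = 1.

1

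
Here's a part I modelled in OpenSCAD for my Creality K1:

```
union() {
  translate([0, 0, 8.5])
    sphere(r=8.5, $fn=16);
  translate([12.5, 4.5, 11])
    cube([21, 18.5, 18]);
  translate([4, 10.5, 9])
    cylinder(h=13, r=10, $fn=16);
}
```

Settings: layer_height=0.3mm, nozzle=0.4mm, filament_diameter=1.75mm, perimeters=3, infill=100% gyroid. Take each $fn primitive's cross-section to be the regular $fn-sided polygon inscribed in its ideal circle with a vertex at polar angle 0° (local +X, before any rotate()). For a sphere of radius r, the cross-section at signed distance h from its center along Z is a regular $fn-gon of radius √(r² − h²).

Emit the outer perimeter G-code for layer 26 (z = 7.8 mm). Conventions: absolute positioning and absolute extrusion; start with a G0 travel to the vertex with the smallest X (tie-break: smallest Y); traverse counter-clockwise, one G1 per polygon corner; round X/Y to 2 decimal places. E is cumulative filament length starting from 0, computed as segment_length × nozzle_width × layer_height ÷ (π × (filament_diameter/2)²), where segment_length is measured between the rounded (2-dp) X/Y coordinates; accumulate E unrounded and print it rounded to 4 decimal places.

At z = 7.8 mm: the r=8.5 sphere slices to a regular 16-gon of circumradius 8.471 (√(r²−h²) with h=0.7 from center); the cube at (12.5, 4.5) does not reach this height (z outside [11, 29]); the cylinder at (4, 10.5) is absent (z outside [9, 22]); Combining (union): only the r=8.5 sphere is present, so the union is just that shape — 1 connected region. The outline is a single polygon with 16 vertices. Extrusion per mm of travel: 0.4 × 0.3 / (π × 0.875²) = 0.049890. Accumulating E over each segment gives final E = 2.6388.

G0 X-8.47 Y0.00 Z7.80
G1 X-7.83 Y-3.24 E0.1648
G1 X-5.99 Y-5.99 E0.3298
G1 X-3.24 Y-7.83 E0.4949
G1 X0.00 Y-8.47 E0.6597
G1 X3.24 Y-7.83 E0.8245
G1 X5.99 Y-5.99 E0.9895
G1 X7.83 Y-3.24 E1.1546
G1 X8.47 Y0.00 E1.3194
G1 X7.83 Y3.24 E1.4841
G1 X5.99 Y5.99 E1.6492
G1 X3.24 Y7.83 E1.8143
G1 X0.00 Y8.47 E1.9791
G1 X-3.24 Y7.83 E2.1438
G1 X-5.99 Y5.99 E2.3089
G1 X-7.83 Y3.24 E2.4740
G1 X-8.47 Y0.00 E2.6388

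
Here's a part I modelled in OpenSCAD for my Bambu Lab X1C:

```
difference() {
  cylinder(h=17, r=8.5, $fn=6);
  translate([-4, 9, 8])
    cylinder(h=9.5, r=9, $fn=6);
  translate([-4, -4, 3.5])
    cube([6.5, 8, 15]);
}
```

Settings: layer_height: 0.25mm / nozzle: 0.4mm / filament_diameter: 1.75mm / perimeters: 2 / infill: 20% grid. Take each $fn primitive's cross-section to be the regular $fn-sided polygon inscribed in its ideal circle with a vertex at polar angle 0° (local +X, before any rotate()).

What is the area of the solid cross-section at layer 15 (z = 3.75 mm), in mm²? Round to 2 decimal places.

135.71 mm²

At z = 3.75 mm: the cylinder: section is a regular 6-gon, circumradius r=8.5 (area = (6/2)·8.500²·sin(360°/6) = 187.71 mm²); the cylinder at (-4, 9) does not reach this height (z outside [8, 17.5]); the cube at (-4, -4) (footprint 6.5×8) is included at this height (area 52.00 mm²); Subtracting the remaining from the first: starting from the r=8.5 cylinder (187.71 mm²), the 6.5×8 cube at (-4, -4) lies wholly inside it (removes its full 52.00 mm² and its 29.00 mm outline becomes a hole wall) — area = 135.71 mm². Overall, the cross-section is one region with 1 hole. Net area = 135.71 mm².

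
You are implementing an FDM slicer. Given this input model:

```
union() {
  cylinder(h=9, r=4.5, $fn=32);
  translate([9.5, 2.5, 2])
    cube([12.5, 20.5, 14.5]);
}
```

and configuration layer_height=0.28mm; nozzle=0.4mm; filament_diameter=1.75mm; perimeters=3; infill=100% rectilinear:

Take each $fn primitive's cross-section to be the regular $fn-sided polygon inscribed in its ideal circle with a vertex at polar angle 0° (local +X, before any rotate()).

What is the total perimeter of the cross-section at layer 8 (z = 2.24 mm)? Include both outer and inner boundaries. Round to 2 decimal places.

94.23 mm

At z = 2.24 mm: the r=4.5 cylinder contributes a regular 32-gon of circumradius 4.5 (perimeter = 2·32·4.500·sin(180°/32) = 28.23 mm); the cube at (9.5, 2.5) (footprint 12.5×20.5) is included at this height (perimeter 66.00 mm); Combining (union): the 2 present regions are separate (no shared area or edge), so areas and boundary lengths simply add and each stays a separate island — boundary = 94.23 mm. Overall, the cross-section has 2 separate islands. Total boundary length (outer) = 94.23 mm.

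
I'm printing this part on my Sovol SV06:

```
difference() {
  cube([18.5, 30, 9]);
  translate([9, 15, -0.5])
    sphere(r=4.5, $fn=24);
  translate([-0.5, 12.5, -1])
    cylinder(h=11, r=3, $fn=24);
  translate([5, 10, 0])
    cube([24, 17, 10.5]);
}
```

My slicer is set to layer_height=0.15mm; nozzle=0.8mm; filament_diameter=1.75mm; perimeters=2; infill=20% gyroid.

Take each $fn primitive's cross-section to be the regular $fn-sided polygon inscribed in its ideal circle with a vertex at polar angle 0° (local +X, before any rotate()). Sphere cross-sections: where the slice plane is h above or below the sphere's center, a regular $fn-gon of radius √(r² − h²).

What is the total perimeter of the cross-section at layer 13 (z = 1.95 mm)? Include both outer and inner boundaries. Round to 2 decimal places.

At z = 1.95 mm: the cube is present — its section is the full 18.5×30 rectangle (perimeter 97.00 mm); the sphere at (9, 15): section is a regular 24-gon, circumradius = √(r²−h²) = √(4.5²−2.45²) = 3.775 (perimeter = 2·24·3.775·sin(180°/24) = 23.65 mm); the r=3 cylinder at (-0.5, 12.5) gives a regular 24-gon of circumradius 3 (constant along its height) (perimeter = 2·24·3.000·sin(180°/24) = 18.80 mm); the cube at (5, 10) (footprint 24×17) is included at this height (perimeter 82.00 mm); After the difference (first − rest): starting from the 18.5×30 cube, the r=4.5 sphere at (9, 15) lies wholly inside it (removes its full 44.25 mm² and its 23.65 mm outline becomes a hole wall); the r=3 cylinder at (-0.5, 12.5) partially overlaps it — only the 11.01 mm² overlap (of its 27.95 mm²) is removed, clipping the outline; the 24×17 cube at (5, 10) partially overlaps it — only the 185.25 mm² overlap (of its 408.00 mm²) is removed, clipping the outline — boundary = 126.52 mm. Overall, the cross-section is a single solid region. Total boundary length (outer) = 126.52 mm.

126.52 mm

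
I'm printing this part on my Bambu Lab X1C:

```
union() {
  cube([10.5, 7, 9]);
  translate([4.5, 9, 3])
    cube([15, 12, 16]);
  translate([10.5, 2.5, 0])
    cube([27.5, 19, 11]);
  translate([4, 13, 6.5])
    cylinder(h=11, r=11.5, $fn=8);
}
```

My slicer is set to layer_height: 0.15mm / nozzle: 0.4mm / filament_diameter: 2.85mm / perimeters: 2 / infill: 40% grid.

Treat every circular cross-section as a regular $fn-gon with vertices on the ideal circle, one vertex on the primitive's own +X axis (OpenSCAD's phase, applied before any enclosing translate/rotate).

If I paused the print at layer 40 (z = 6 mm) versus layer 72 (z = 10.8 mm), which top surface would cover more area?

Layer 40 (z = 6): the cube is present — its section is the full 10.5×7 rectangle (area 73.50 mm²); the 15×12 cube at (4.5, 9) contributes its full rectangle (area 180.00 mm²); the 27.5×19 cube at (10.5, 2.5) contributes its full rectangle (area 522.50 mm²); the cylinder at (4, 13) does not reach this height (z outside [6.5, 17.5]); Taking the union: the regions partially overlap — summed areas 776.00 mm² minus the doubly-counted overlap 108.00 mm² gives 668.00 mm² — area = 668.00 mm². So its area = 668.00 mm². Layer 72 (z = 10.8): the cube is absent (z outside [0, 9]); the cube at (4.5, 9) is present — its section is the full 15×12 rectangle (area 180.00 mm²); the cube at (10.5, 2.5) is present — its section is the full 27.5×19 rectangle (area 522.50 mm²); the r=11.5 cylinder at (4, 13) gives a regular 8-gon of circumradius 11.5 (constant along its height) (area = (8/2)·11.500²·sin(360°/8) = 374.06 mm²); Merging all regions: the regions partially overlap — summed areas 1076.56 mm² minus the doubly-counted overlap 234.92 mm² gives 841.64 mm² — area = 841.64 mm². So its area = 841.64 mm². Layer 72 is larger (841.64 vs 668.00 mm²).

layer 72 (z = 10.8 mm)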